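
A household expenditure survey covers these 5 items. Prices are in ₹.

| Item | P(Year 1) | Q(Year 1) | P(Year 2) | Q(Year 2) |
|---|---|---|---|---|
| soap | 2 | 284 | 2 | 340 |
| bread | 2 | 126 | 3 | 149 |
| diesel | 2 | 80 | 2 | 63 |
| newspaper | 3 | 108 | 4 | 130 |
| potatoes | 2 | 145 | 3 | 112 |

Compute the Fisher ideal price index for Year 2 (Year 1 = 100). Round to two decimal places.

Laspeyres component (base-period weights):
ΣP(Year 2)Q(Year 1) = 2×284 + 3×126 + 2×80 + 4×108 + 3×145 = 568 + 378 + 160 + 432 + 435 = 1973
ΣP(Year 1)Q(Year 1) = 2×284 + 2×126 + 2×80 + 3×108 + 2×145 = 568 + 252 + 160 + 324 + 290 = 1594
L = 1973 / 1594 × 100 = 123.7767
Paasche component (current-period weights):
ΣP(Year 2)Q(Year 2) = 2×340 + 3×149 + 2×63 + 4×130 + 3×112 = 680 + 447 + 126 + 520 + 336 = 2109
ΣP(Year 1)Q(Year 2) = 2×340 + 2×149 + 2×63 + 3×130 + 2×112 = 680 + 298 + 126 + 390 + 224 = 1718
P = 2109 / 1718 × 100 = 122.7590
Fisher = √(L × P) = √(123.7767 × 122.7590) = 123.2668

123.27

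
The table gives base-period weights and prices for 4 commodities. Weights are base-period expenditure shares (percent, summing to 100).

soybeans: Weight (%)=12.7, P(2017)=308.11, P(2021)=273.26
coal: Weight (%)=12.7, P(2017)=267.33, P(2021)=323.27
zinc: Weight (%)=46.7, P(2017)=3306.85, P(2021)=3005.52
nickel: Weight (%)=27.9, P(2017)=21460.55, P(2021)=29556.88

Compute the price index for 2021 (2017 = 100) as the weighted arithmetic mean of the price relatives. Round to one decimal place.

soybeans: 12.7 × (273.26/308.11) = 12.7 × 0.886891 = 11.2635
coal: 12.7 × (323.27/267.33) = 12.7 × 1.209254 = 15.3575
zinc: 46.7 × (3005.52/3306.85) = 46.7 × 0.908877 = 42.4446
nickel: 27.9 × (29556.88/21460.55) = 27.9 × 1.377266 = 38.4257
Index = Σ wᵢ·(p₁ᵢ/p₀ᵢ) = 11.2635 + 15.3575 + 42.4446 + 38.4257 = 107.4913

107.5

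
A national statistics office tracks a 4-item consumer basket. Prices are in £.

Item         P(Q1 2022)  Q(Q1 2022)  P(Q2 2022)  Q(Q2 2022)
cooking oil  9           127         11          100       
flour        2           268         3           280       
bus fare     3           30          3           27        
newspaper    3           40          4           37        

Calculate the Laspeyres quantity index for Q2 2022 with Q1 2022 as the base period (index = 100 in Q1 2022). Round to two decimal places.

Laspeyres quantity index uses base-period prices as weights.
ΣP(Q1 2022)·Q(Q2 2022) = 9×100 + 2×280 + 3×27 + 3×37 = 900 + 560 + 81 + 111 = 1652
ΣP(Q1 2022)·Q(Q1 2022) = 9×127 + 2×268 + 3×30 + 3×40 = 1143 + 536 + 90 + 120 = 1889
Index = 1652 / 1889 × 100 = 87.4537

87.45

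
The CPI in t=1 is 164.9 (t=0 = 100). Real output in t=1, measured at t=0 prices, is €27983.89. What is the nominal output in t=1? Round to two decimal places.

Nominal = Real × (Index/100) = 27983.89 × (164.9/100)
        = 27983.89 × 1.649 = 46145.4346

46145.43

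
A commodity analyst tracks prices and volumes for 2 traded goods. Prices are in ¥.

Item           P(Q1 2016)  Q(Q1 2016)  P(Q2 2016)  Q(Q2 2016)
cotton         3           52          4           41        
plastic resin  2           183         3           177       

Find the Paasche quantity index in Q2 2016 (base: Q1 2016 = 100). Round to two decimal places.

91.81

Paasche quantity index uses current-period prices as weights.
ΣP(Q2 2016)·Q(Q2 2016) = 4×41 + 3×177 = 164 + 531 = 695
ΣP(Q2 2016)·Q(Q1 2016) = 4×52 + 3×183 = 208 + 549 = 757
Index = 695 / 757 × 100 = 91.8098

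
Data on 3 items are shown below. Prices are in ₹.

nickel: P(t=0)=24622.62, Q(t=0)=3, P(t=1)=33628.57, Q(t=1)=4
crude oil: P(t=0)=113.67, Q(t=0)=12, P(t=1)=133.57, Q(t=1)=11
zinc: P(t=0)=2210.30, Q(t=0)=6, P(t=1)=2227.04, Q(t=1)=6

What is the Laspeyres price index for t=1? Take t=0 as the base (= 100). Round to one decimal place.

Laspeyres price index uses base-period quantities as weights.
ΣP(t=1)·Q(t=0) = 33628.57×3 + 133.57×12 + 2227.04×6 = 100885.71 + 1602.84 + 13362.24 = 115850.79
ΣP(t=0)·Q(t=0) = 24622.62×3 + 113.67×12 + 2210.30×6 = 73867.86 + 1364.04 + 13261.8 = 88493.7
Index = 115850.79 / 88493.7 × 100 = 130.9142

130.9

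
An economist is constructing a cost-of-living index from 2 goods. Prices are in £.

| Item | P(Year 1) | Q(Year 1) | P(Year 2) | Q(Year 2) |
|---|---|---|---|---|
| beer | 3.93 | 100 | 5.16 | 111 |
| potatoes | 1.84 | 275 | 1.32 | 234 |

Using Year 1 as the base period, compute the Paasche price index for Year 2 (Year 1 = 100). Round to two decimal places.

101.71

Paasche price index uses current-period quantities as weights.
ΣP(Year 2)·Q(Year 2) = 5.16×111 + 1.32×234 = 572.76 + 308.88 = 881.64
ΣP(Year 1)·Q(Year 2) = 3.93×111 + 1.84×234 = 436.23 + 430.56 = 866.79
Index = 881.64 / 866.79 × 100 = 101.7132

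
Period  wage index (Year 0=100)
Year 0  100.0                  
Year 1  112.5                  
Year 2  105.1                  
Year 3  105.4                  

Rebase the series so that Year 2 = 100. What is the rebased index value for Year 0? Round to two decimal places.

Rebased(Year 0) = 100.0 / 105.1 × 100 = 95.1475

95.15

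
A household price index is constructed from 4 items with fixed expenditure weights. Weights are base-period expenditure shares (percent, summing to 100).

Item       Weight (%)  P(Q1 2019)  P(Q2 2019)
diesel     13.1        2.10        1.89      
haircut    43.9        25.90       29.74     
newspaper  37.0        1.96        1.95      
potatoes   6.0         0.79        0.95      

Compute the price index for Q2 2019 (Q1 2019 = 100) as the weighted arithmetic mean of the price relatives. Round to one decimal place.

106.2

diesel: 13.1 × (1.89/2.10) = 13.1 × 0.900000 = 11.7900
haircut: 43.9 × (29.74/25.90) = 43.9 × 1.148263 = 50.4087
newspaper: 37.0 × (1.95/1.96) = 37.0 × 0.994898 = 36.8112
potatoes: 6.0 × (0.95/0.79) = 6.0 × 1.202532 = 7.2152
Index = Σ wᵢ·(p₁ᵢ/p₀ᵢ) = 11.7900 + 50.4087 + 36.8112 + 7.2152 = 106.2251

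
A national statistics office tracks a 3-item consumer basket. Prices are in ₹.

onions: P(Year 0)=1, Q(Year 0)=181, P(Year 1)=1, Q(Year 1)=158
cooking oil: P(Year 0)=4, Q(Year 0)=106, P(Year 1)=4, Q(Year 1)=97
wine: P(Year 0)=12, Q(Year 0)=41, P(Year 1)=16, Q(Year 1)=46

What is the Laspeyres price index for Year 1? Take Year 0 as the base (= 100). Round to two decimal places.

114.95

Laspeyres price index uses base-period quantities as weights.
ΣP(Year 1)·Q(Year 0) = 1×181 + 4×106 + 16×41 = 181 + 424 + 656 = 1261
ΣP(Year 0)·Q(Year 0) = 1×181 + 4×106 + 12×41 = 181 + 424 + 492 = 1097
Index = 1261 / 1097 × 100 = 114.9499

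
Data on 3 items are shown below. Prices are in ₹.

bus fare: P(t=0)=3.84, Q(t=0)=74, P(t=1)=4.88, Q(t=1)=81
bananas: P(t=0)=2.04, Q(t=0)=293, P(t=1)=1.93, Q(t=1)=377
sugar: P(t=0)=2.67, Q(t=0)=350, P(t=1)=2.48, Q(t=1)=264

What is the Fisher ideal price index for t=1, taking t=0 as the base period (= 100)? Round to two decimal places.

99.19

Laspeyres component (base-period weights):
ΣP(t=1)Q(t=0) = 4.88×74 + 1.93×293 + 2.48×350 = 361.12 + 565.49 + 868 = 1794.61
ΣP(t=0)Q(t=0) = 3.84×74 + 2.04×293 + 2.67×350 = 284.16 + 597.72 + 934.5 = 1816.38
L = 1794.61 / 1816.38 × 100 = 98.8015
Paasche component (current-period weights):
ΣP(t=1)Q(t=1) = 4.88×81 + 1.93×377 + 2.48×264 = 395.28 + 727.61 + 654.72 = 1777.61
ΣP(t=0)Q(t=1) = 3.84×81 + 2.04×377 + 2.67×264 = 311.04 + 769.08 + 704.88 = 1785
P = 1777.61 / 1785 × 100 = 99.5860
Fisher = √(L × P) = √(98.8015 × 99.5860) = 99.1930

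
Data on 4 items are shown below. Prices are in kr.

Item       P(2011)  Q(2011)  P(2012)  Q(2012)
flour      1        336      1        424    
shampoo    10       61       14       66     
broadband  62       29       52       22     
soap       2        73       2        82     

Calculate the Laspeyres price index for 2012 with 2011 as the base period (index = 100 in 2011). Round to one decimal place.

98.4

Laspeyres price index uses base-period quantities as weights.
ΣP(2012)·Q(2011) = 1×336 + 14×61 + 52×29 + 2×73 = 336 + 854 + 1508 + 146 = 2844
ΣP(2011)·Q(2011) = 1×336 + 10×61 + 62×29 + 2×73 = 336 + 610 + 1798 + 146 = 2890
Index = 2844 / 2890 × 100 = 98.4083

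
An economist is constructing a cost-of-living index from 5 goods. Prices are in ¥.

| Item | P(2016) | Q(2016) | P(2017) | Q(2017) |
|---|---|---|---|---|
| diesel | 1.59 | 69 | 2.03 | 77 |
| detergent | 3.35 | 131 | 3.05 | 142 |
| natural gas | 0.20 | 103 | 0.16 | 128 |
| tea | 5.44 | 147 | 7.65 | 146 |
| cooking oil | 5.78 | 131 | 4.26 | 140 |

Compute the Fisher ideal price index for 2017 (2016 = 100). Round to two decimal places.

Laspeyres component (base-period weights):
ΣP(2017)Q(2016) = 2.03×69 + 3.05×131 + 0.16×103 + 7.65×147 + 4.26×131 = 140.07 + 399.55 + 16.48 + 1124.55 + 558.06 = 2238.71
ΣP(2016)Q(2016) = 1.59×69 + 3.35×131 + 0.20×103 + 5.44×147 + 5.78×131 = 109.71 + 438.85 + 20.6 + 799.68 + 757.18 = 2126.02
L = 2238.71 / 2126.02 × 100 = 105.3005
Paasche component (current-period weights):
ΣP(2017)Q(2017) = 2.03×77 + 3.05×142 + 0.16×128 + 7.65×146 + 4.26×140 = 156.31 + 433.1 + 20.48 + 1116.9 + 596.4 = 2323.19
ΣP(2016)Q(2017) = 1.59×77 + 3.35×142 + 0.20×128 + 5.44×146 + 5.78×140 = 122.43 + 475.7 + 25.6 + 794.24 + 809.2 = 2227.17
P = 2323.19 / 2227.17 × 100 = 104.3113
Fisher = √(L × P) = √(105.3005 × 104.3113) = 104.8047

104.80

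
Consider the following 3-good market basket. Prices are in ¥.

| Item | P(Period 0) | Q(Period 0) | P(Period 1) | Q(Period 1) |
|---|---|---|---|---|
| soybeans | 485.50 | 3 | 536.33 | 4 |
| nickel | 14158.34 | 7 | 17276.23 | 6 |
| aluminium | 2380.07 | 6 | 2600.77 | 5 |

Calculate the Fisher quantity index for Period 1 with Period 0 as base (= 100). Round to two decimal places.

86.01

Laspeyres component (base-period weights):
ΣP(Period 0)Q(Period 1) = 485.50×4 + 14158.34×6 + 2380.07×5 = 1942 + 84950.04 + 11900.35 = 98792.39
ΣP(Period 0)Q(Period 0) = 485.50×3 + 14158.34×7 + 2380.07×6 = 1456.5 + 99108.38 + 14280.42 = 114845.3
L = 98792.39 / 114845.3 × 100 = 86.0221
Paasche component (current-period weights):
ΣP(Period 1)Q(Period 1) = 536.33×4 + 17276.23×6 + 2600.77×5 = 2145.32 + 103657.38 + 13003.85 = 118806.55
ΣP(Period 1)Q(Period 0) = 536.33×3 + 17276.23×7 + 2600.77×6 = 1608.99 + 120933.61 + 15604.62 = 138147.22
P = 118806.55 / 138147.22 × 100 = 86.0000
Fisher = √(L × P) = √(86.0221 × 86.0000) = 86.0111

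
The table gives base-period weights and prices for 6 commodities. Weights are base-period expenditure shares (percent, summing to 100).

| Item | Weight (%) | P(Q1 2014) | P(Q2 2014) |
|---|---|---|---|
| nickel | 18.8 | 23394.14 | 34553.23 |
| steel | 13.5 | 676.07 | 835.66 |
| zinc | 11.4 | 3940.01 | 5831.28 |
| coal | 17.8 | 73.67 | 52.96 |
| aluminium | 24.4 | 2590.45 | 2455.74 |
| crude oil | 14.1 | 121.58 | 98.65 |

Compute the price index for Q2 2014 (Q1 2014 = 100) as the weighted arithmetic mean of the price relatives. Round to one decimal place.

108.7

nickel: 18.8 × (34553.23/23394.14) = 18.8 × 1.477004 = 27.7677
steel: 13.5 × (835.66/676.07) = 13.5 × 1.236055 = 16.6867
zinc: 11.4 × (5831.28/3940.01) = 11.4 × 1.480017 = 16.8722
coal: 17.8 × (52.96/73.67) = 17.8 × 0.718881 = 12.7961
aluminium: 24.4 × (2455.74/2590.45) = 24.4 × 0.947997 = 23.1311
crude oil: 14.1 × (98.65/121.58) = 14.1 × 0.811400 = 11.4407
Index = Σ wᵢ·(p₁ᵢ/p₀ᵢ) = 27.7677 + 16.6867 + 16.8722 + 12.7961 + 23.1311 + 11.4407 = 108.6946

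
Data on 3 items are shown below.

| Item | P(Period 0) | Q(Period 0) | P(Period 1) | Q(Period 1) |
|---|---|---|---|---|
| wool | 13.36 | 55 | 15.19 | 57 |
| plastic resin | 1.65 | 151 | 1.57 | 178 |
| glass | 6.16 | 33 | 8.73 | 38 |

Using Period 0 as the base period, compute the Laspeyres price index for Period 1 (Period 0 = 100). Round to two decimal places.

Laspeyres price index uses base-period quantities as weights.
ΣP(Period 1)·Q(Period 0) = 15.19×55 + 1.57×151 + 8.73×33 = 835.45 + 237.07 + 288.09 = 1360.61
ΣP(Period 0)·Q(Period 0) = 13.36×55 + 1.65×151 + 6.16×33 = 734.8 + 249.15 + 203.28 = 1187.23
Index = 1360.61 / 1187.23 × 100 = 114.6037

114.60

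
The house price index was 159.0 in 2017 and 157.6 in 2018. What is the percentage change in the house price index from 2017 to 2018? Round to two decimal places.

Change = (157.6 − 159.0) / 159.0 × 100
       = -1.4 / 159.0 × 100 = -0.8805%

-0.88%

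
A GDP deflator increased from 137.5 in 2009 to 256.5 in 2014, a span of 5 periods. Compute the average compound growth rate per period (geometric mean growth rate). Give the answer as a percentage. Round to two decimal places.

13.28%

Growth factor = (256.5/137.5)^(1/5) = (1.865455)^(1/5) = 1.132810
Growth rate = 1.132810 − 1 = 0.132810 = 13.2810%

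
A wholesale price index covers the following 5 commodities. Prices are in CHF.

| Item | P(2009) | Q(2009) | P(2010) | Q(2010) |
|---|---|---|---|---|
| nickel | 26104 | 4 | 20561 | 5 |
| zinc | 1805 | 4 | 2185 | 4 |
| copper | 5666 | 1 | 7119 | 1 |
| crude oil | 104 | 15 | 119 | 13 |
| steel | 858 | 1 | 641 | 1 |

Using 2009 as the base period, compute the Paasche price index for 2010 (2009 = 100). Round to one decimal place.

Paasche price index uses current-period quantities as weights.
ΣP(2010)·Q(2010) = 20561×5 + 2185×4 + 7119×1 + 119×13 + 641×1 = 102805 + 8740 + 7119 + 1547 + 641 = 120852
ΣP(2009)·Q(2010) = 26104×5 + 1805×4 + 5666×1 + 104×13 + 858×1 = 130520 + 7220 + 5666 + 1352 + 858 = 145616
Index = 120852 / 145616 × 100 = 82.9936

83.0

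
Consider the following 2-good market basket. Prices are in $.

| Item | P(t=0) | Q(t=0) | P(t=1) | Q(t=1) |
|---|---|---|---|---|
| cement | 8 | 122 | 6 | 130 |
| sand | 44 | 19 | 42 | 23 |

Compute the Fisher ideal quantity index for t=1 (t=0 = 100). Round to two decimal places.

113.68

Laspeyres component (base-period weights):
ΣP(t=0)Q(t=1) = 8×130 + 44×23 = 1040 + 1012 = 2052
ΣP(t=0)Q(t=0) = 8×122 + 44×19 = 976 + 836 = 1812
L = 2052 / 1812 × 100 = 113.2450
Paasche component (current-period weights):
ΣP(t=1)Q(t=1) = 6×130 + 42×23 = 780 + 966 = 1746
ΣP(t=1)Q(t=0) = 6×122 + 42×19 = 732 + 798 = 1530
P = 1746 / 1530 × 100 = 114.1176
Fisher = √(L × P) = √(113.2450 × 114.1176) = 113.6805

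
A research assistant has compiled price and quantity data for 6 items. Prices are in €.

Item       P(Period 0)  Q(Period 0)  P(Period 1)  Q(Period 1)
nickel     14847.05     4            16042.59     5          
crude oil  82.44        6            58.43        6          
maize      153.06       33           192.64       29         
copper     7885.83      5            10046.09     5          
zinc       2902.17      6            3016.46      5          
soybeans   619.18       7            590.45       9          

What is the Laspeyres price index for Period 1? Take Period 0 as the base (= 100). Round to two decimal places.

Laspeyres price index uses base-period quantities as weights.
ΣP(Period 1)·Q(Period 0) = 16042.59×4 + 58.43×6 + 192.64×33 + 10046.09×5 + 3016.46×6 + 590.45×7 = 64170.36 + 350.58 + 6357.12 + 50230.45 + 18098.76 + 4133.15 = 143340.42
ΣP(Period 0)·Q(Period 0) = 14847.05×4 + 82.44×6 + 153.06×33 + 7885.83×5 + 2902.17×6 + 619.18×7 = 59388.2 + 494.64 + 5050.98 + 39429.15 + 17413.02 + 4334.26 = 126110.25
Index = 143340.42 / 126110.25 × 100 = 113.6628

113.66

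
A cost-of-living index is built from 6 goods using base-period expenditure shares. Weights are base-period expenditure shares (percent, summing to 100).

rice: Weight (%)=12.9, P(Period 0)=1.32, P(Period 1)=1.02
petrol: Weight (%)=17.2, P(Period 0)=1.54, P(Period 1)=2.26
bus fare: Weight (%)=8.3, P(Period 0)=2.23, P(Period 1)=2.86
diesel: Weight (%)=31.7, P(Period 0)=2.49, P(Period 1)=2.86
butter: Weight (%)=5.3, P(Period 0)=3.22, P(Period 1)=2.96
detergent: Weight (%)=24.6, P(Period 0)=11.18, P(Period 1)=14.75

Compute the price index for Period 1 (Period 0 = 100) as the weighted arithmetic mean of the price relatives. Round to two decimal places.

rice: 12.9 × (1.02/1.32) = 12.9 × 0.772727 = 9.9682
petrol: 17.2 × (2.26/1.54) = 17.2 × 1.467532 = 25.2416
bus fare: 8.3 × (2.86/2.23) = 8.3 × 1.282511 = 10.6448
diesel: 31.7 × (2.86/2.49) = 31.7 × 1.148594 = 36.4104
butter: 5.3 × (2.96/3.22) = 5.3 × 0.919255 = 4.8720
detergent: 24.6 × (14.75/11.18) = 24.6 × 1.319320 = 32.4553
Index = Σ wᵢ·(p₁ᵢ/p₀ᵢ) = 9.9682 + 25.2416 + 10.6448 + 36.4104 + 4.8720 + 32.4553 = 119.5924

119.59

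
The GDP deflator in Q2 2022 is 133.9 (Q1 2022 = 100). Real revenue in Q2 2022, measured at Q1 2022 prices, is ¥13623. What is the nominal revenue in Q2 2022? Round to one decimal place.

Nominal = Real × (Index/100) = 13623 × (133.9/100)
        = 13623 × 1.339 = 18241.1970

18241.2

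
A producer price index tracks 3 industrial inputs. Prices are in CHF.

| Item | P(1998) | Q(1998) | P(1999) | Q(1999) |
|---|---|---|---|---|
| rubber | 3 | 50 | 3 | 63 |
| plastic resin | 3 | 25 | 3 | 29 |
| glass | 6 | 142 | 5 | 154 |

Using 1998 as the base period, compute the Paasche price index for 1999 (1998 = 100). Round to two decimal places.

87.17

Paasche price index uses current-period quantities as weights.
ΣP(1999)·Q(1999) = 3×63 + 3×29 + 5×154 = 189 + 87 + 770 = 1046
ΣP(1998)·Q(1999) = 3×63 + 3×29 + 6×154 = 189 + 87 + 924 = 1200
Index = 1046 / 1200 × 100 = 87.1667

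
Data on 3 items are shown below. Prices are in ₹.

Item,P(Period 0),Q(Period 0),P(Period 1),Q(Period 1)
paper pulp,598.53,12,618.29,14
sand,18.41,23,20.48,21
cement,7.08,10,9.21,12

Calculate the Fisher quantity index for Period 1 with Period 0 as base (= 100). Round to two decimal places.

115.25

Laspeyres component (base-period weights):
ΣP(Period 0)Q(Period 1) = 598.53×14 + 18.41×21 + 7.08×12 = 8379.42 + 386.61 + 84.96 = 8850.99
ΣP(Period 0)Q(Period 0) = 598.53×12 + 18.41×23 + 7.08×10 = 7182.36 + 423.43 + 70.8 = 7676.59
L = 8850.99 / 7676.59 × 100 = 115.2985
Paasche component (current-period weights):
ΣP(Period 1)Q(Period 1) = 618.29×14 + 20.48×21 + 9.21×12 = 8656.06 + 430.08 + 110.52 = 9196.66
ΣP(Period 1)Q(Period 0) = 618.29×12 + 20.48×23 + 9.21×10 = 7419.48 + 471.04 + 92.1 = 7982.62
P = 9196.66 / 7982.62 × 100 = 115.2085
Fisher = √(L × P) = √(115.2985 × 115.2085) = 115.2535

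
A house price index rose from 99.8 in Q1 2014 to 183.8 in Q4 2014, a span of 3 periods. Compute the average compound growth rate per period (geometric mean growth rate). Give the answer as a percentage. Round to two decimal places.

22.58%

Growth factor = (183.8/99.8)^(1/3) = (1.841683)^(1/3) = 1.225759
Growth rate = 1.225759 − 1 = 0.225759 = 22.5759%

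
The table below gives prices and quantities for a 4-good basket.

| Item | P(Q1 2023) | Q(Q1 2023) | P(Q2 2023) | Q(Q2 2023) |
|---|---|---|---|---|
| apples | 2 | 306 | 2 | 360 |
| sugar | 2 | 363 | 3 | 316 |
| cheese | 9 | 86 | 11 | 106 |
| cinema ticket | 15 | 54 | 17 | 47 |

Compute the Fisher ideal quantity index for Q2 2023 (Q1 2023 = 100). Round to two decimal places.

Laspeyres component (base-period weights):
ΣP(Q1 2023)Q(Q2 2023) = 2×360 + 2×316 + 9×106 + 15×47 = 720 + 632 + 954 + 705 = 3011
ΣP(Q1 2023)Q(Q1 2023) = 2×306 + 2×363 + 9×86 + 15×54 = 612 + 726 + 774 + 810 = 2922
L = 3011 / 2922 × 100 = 103.0459
Paasche component (current-period weights):
ΣP(Q2 2023)Q(Q2 2023) = 2×360 + 3×316 + 11×106 + 17×47 = 720 + 948 + 1166 + 799 = 3633
ΣP(Q2 2023)Q(Q1 2023) = 2×306 + 3×363 + 11×86 + 17×54 = 612 + 1089 + 946 + 918 = 3565
P = 3633 / 3565 × 100 = 101.9074
Fisher = √(L × P) = √(103.0459 × 101.9074) = 102.4751

102.48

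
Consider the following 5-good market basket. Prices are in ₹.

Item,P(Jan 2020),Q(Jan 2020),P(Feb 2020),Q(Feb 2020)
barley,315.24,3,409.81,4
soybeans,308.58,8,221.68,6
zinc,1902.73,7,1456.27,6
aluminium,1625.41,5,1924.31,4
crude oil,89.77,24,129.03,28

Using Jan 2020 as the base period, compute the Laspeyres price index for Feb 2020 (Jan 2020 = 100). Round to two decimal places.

95.93

Laspeyres price index uses base-period quantities as weights.
ΣP(Feb 2020)·Q(Jan 2020) = 409.81×3 + 221.68×8 + 1456.27×7 + 1924.31×5 + 129.03×24 = 1229.43 + 1773.44 + 10193.89 + 9621.55 + 3096.72 = 25915.03
ΣP(Jan 2020)·Q(Jan 2020) = 315.24×3 + 308.58×8 + 1902.73×7 + 1625.41×5 + 89.77×24 = 945.72 + 2468.64 + 13319.11 + 8127.05 + 2154.48 = 27015
Index = 25915.03 / 27015 × 100 = 95.9283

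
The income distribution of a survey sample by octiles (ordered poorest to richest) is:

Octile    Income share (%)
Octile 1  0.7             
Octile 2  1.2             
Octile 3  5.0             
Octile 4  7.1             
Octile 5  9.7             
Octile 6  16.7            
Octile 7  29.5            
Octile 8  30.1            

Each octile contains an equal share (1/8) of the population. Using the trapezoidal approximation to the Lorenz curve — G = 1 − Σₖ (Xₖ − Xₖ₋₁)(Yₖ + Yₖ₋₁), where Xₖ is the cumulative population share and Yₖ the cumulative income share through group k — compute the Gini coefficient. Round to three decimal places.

Cumulative income shares Yₖ: 0.0070, 0.0190, 0.0690, 0.1400, 0.2370, 0.4040, 0.6990, 1.0000
Σ (Xₖ−Xₖ₋₁)(Yₖ+Yₖ₋₁) = (1/8)(0.0070+0.0000) + (1/8)(0.0190+0.0070) + (1/8)(0.0690+0.0190) + (1/8)(0.1400+0.0690) + (1/8)(0.2370+0.1400) + (1/8)(0.4040+0.2370) + (1/8)(0.6990+0.4040) + (1/8)(1.0000+0.6990)
  = 0.0009 + 0.0032 + 0.0110 + 0.0261 + 0.0471 + 0.0801 + 0.1379 + 0.2124 = 0.5187
G = 1 − 0.5187 = 0.4813

0.481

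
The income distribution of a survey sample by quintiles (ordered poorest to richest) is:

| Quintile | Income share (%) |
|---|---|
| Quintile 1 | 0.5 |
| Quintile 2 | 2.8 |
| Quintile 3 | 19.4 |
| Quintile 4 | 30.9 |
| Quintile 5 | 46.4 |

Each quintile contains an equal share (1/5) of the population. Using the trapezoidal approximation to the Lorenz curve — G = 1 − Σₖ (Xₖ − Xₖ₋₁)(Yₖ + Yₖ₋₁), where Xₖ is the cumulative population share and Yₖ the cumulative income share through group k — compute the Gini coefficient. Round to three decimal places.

Cumulative income shares Yₖ: 0.0050, 0.0330, 0.2270, 0.5360, 1.0000
Σ (Xₖ−Xₖ₋₁)(Yₖ+Yₖ₋₁) = (1/5)(0.0050+0.0000) + (1/5)(0.0330+0.0050) + (1/5)(0.2270+0.0330) + (1/5)(0.5360+0.2270) + (1/5)(1.0000+0.5360)
  = 0.0010 + 0.0076 + 0.0520 + 0.1526 + 0.3072 = 0.5204
G = 1 − 0.5204 = 0.4796

0.480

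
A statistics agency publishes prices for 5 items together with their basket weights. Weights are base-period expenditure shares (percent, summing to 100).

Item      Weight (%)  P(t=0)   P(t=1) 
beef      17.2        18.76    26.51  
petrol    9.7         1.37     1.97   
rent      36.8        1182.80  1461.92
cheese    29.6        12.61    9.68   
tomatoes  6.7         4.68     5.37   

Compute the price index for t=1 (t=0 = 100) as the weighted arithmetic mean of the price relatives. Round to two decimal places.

114.15

beef: 17.2 × (26.51/18.76) = 17.2 × 1.413113 = 24.3055
petrol: 9.7 × (1.97/1.37) = 9.7 × 1.437956 = 13.9482
rent: 36.8 × (1461.92/1182.80) = 36.8 × 1.235982 = 45.4842
cheese: 29.6 × (9.68/12.61) = 29.6 × 0.767645 = 22.7223
tomatoes: 6.7 × (5.37/4.68) = 6.7 × 1.147436 = 7.6878
Index = Σ wᵢ·(p₁ᵢ/p₀ᵢ) = 24.3055 + 13.9482 + 45.4842 + 22.7223 + 7.6878 = 114.1480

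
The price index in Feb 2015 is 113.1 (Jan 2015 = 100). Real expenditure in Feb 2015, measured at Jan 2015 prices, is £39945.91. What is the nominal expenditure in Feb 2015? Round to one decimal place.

45178.8

Nominal = Real × (Index/100) = 39945.91 × (113.1/100)
        = 39945.91 × 1.131 = 45178.8242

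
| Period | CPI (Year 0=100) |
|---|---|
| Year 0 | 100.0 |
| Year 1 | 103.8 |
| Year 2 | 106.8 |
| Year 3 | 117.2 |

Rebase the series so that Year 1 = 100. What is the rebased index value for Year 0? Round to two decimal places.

Rebased(Year 0) = 100.0 / 103.8 × 100 = 96.3391

96.34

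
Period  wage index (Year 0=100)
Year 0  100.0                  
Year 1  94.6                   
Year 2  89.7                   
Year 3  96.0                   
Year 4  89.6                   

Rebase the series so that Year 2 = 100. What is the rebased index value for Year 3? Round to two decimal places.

Rebased(Year 3) = 96.0 / 89.7 × 100 = 107.0234

107.02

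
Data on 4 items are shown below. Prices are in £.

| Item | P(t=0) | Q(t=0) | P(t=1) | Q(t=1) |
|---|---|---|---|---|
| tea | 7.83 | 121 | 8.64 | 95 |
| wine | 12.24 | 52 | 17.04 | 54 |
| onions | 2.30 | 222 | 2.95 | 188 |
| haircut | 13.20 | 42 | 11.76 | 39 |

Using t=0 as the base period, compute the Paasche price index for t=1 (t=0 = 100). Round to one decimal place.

117.1

Paasche price index uses current-period quantities as weights.
ΣP(t=1)·Q(t=1) = 8.64×95 + 17.04×54 + 2.95×188 + 11.76×39 = 820.8 + 920.16 + 554.6 + 458.64 = 2754.2
ΣP(t=0)·Q(t=1) = 7.83×95 + 12.24×54 + 2.30×188 + 13.20×39 = 743.85 + 660.96 + 432.4 + 514.8 = 2352.01
Index = 2754.2 / 2352.01 × 100 = 117.0998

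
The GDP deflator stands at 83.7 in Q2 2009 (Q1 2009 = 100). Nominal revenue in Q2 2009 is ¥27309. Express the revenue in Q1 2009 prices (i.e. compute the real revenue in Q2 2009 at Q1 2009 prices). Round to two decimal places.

32627.24

Real = Nominal ÷ (Index/100) = 27309 ÷ (83.7/100)
     = 27309 ÷ 0.837 = 32627.2401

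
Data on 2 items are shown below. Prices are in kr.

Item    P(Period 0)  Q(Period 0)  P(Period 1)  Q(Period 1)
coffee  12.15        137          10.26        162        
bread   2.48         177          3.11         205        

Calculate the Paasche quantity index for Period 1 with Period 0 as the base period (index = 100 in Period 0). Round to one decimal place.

Paasche quantity index uses current-period prices as weights.
ΣP(Period 1)·Q(Period 1) = 10.26×162 + 3.11×205 = 1662.12 + 637.55 = 2299.67
ΣP(Period 1)·Q(Period 0) = 10.26×137 + 3.11×177 = 1405.62 + 550.47 = 1956.09
Index = 2299.67 / 1956.09 × 100 = 117.5646

117.6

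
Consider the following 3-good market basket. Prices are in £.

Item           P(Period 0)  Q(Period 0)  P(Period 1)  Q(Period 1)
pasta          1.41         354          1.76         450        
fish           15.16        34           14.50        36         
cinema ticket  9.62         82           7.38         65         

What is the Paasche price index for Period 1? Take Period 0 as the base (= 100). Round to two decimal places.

99.34

Paasche price index uses current-period quantities as weights.
ΣP(Period 1)·Q(Period 1) = 1.76×450 + 14.50×36 + 7.38×65 = 792 + 522 + 479.7 = 1793.7
ΣP(Period 0)·Q(Period 1) = 1.41×450 + 15.16×36 + 9.62×65 = 634.5 + 545.76 + 625.3 = 1805.56
Index = 1793.7 / 1805.56 × 100 = 99.3431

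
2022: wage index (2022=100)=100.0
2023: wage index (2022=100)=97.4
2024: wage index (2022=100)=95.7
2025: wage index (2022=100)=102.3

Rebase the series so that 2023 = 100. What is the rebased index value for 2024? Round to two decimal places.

98.25

Rebased(2024) = 95.7 / 97.4 × 100 = 98.2546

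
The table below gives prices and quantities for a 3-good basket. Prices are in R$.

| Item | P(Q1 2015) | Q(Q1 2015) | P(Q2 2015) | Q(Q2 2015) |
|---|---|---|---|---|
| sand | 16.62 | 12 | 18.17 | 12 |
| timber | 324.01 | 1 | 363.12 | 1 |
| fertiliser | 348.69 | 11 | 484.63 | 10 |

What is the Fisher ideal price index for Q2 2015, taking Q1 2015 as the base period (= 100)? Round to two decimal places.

Laspeyres component (base-period weights):
ΣP(Q2 2015)Q(Q1 2015) = 18.17×12 + 363.12×1 + 484.63×11 = 218.04 + 363.12 + 5330.93 = 5912.09
ΣP(Q1 2015)Q(Q1 2015) = 16.62×12 + 324.01×1 + 348.69×11 = 199.44 + 324.01 + 3835.59 = 4359.04
L = 5912.09 / 4359.04 × 100 = 135.6283
Paasche component (current-period weights):
ΣP(Q2 2015)Q(Q2 2015) = 18.17×12 + 363.12×1 + 484.63×10 = 218.04 + 363.12 + 4846.3 = 5427.46
ΣP(Q1 2015)Q(Q2 2015) = 16.62×12 + 324.01×1 + 348.69×10 = 199.44 + 324.01 + 3486.9 = 4010.35
P = 5427.46 / 4010.35 × 100 = 135.3363
Fisher = √(L × P) = √(135.6283 × 135.3363) = 135.4822

135.48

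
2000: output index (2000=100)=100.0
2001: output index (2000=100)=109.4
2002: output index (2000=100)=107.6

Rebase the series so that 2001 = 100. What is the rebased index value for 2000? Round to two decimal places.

Rebased(2000) = 100.0 / 109.4 × 100 = 91.4077

91.41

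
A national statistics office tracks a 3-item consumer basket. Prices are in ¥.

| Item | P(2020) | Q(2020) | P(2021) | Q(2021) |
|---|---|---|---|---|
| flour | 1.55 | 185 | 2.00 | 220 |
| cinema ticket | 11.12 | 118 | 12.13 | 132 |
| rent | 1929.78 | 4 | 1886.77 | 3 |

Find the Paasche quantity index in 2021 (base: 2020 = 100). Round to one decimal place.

Paasche quantity index uses current-period prices as weights.
ΣP(2021)·Q(2021) = 2.00×220 + 12.13×132 + 1886.77×3 = 440 + 1601.16 + 5660.31 = 7701.47
ΣP(2021)·Q(2020) = 2.00×185 + 12.13×118 + 1886.77×4 = 370 + 1431.34 + 7547.08 = 9348.42
Index = 7701.47 / 9348.42 × 100 = 82.3826

82.4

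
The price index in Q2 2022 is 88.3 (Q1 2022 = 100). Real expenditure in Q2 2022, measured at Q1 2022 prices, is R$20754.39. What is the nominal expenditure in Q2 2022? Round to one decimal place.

18326.1

Nominal = Real × (Index/100) = 20754.39 × (88.3/100)
        = 20754.39 × 0.883 = 18326.1264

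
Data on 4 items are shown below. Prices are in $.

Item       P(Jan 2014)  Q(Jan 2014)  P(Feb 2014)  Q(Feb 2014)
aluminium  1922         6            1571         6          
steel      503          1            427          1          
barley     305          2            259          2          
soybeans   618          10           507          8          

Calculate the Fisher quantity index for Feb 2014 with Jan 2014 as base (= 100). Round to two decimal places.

Laspeyres component (base-period weights):
ΣP(Jan 2014)Q(Feb 2014) = 1922×6 + 503×1 + 305×2 + 618×8 = 11532 + 503 + 610 + 4944 = 17589
ΣP(Jan 2014)Q(Jan 2014) = 1922×6 + 503×1 + 305×2 + 618×10 = 11532 + 503 + 610 + 6180 = 18825
L = 17589 / 18825 × 100 = 93.4343
Paasche component (current-period weights):
ΣP(Feb 2014)Q(Feb 2014) = 1571×6 + 427×1 + 259×2 + 507×8 = 9426 + 427 + 518 + 4056 = 14427
ΣP(Feb 2014)Q(Jan 2014) = 1571×6 + 427×1 + 259×2 + 507×10 = 9426 + 427 + 518 + 5070 = 15441
P = 14427 / 15441 × 100 = 93.4331
Fisher = √(L × P) = √(93.4343 × 93.4331) = 93.4337

93.43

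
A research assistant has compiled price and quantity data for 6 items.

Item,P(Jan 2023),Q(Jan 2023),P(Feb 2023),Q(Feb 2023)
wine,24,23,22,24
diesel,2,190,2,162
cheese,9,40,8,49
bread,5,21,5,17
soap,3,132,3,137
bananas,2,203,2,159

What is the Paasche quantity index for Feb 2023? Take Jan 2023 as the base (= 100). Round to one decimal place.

Paasche quantity index uses current-period prices as weights.
ΣP(Feb 2023)·Q(Feb 2023) = 22×24 + 2×162 + 8×49 + 5×17 + 3×137 + 2×159 = 528 + 324 + 392 + 85 + 411 + 318 = 2058
ΣP(Feb 2023)·Q(Jan 2023) = 22×23 + 2×190 + 8×40 + 5×21 + 3×132 + 2×203 = 506 + 380 + 320 + 105 + 396 + 406 = 2113
Index = 2058 / 2113 × 100 = 97.3971

97.4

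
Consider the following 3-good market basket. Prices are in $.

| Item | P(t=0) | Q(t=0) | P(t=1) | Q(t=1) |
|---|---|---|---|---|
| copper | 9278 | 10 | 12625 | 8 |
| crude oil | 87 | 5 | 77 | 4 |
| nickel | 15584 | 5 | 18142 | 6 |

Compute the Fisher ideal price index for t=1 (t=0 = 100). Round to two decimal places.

Laspeyres component (base-period weights):
ΣP(t=1)Q(t=0) = 12625×10 + 77×5 + 18142×5 = 126250 + 385 + 90710 = 217345
ΣP(t=0)Q(t=0) = 9278×10 + 87×5 + 15584×5 = 92780 + 435 + 77920 = 171135
L = 217345 / 171135 × 100 = 127.0021
Paasche component (current-period weights):
ΣP(t=1)Q(t=1) = 12625×8 + 77×4 + 18142×6 = 101000 + 308 + 108852 = 210160
ΣP(t=0)Q(t=1) = 9278×8 + 87×4 + 15584×6 = 74224 + 348 + 93504 = 168076
P = 210160 / 168076 × 100 = 125.0387
Fisher = √(L × P) = √(127.0021 × 125.0387) = 126.0165

126.02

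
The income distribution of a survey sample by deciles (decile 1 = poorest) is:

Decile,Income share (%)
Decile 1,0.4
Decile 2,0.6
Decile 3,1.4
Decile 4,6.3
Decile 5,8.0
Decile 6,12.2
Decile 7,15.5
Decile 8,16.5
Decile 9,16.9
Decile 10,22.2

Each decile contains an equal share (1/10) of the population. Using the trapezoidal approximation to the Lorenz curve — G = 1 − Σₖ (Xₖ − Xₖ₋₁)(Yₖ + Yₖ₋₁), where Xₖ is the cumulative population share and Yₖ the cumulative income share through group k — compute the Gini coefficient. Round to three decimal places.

Cumulative income shares Yₖ: 0.0040, 0.0100, 0.0240, 0.0870, 0.1670, 0.2890, 0.4440, 0.6090, 0.7780, 1.0000
Σ (Xₖ−Xₖ₋₁)(Yₖ+Yₖ₋₁) = (1/10)(0.0040+0.0000) + (1/10)(0.0100+0.0040) + (1/10)(0.0240+0.0100) + (1/10)(0.0870+0.0240) + (1/10)(0.1670+0.0870) + (1/10)(0.2890+0.1670) + (1/10)(0.4440+0.2890) + (1/10)(0.6090+0.4440) + (1/10)(0.7780+0.6090) + (1/10)(1.0000+0.7780)
  = 0.0004 + 0.0014 + 0.0034 + 0.0111 + 0.0254 + 0.0456 + 0.0733 + 0.1053 + 0.1387 + 0.1778 = 0.5824
G = 1 − 0.5824 = 0.4176

0.418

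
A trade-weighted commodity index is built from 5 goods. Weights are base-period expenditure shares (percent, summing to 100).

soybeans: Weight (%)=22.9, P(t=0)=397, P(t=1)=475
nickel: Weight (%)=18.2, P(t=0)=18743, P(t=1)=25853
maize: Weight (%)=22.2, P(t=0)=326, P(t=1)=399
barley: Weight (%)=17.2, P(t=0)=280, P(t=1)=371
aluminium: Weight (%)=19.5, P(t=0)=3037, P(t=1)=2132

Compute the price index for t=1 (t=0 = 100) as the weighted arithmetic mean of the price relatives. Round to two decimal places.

soybeans: 22.9 × (475/397) = 22.9 × 1.196474 = 27.3992
nickel: 18.2 × (25853/18743) = 18.2 × 1.379342 = 25.1040
maize: 22.2 × (399/326) = 22.2 × 1.223926 = 27.1712
barley: 17.2 × (371/280) = 17.2 × 1.325000 = 22.7900
aluminium: 19.5 × (2132/3037) = 19.5 × 0.702009 = 13.6892
Index = Σ wᵢ·(p₁ᵢ/p₀ᵢ) = 27.3992 + 25.1040 + 27.1712 + 22.7900 + 13.6892 = 116.1536

116.15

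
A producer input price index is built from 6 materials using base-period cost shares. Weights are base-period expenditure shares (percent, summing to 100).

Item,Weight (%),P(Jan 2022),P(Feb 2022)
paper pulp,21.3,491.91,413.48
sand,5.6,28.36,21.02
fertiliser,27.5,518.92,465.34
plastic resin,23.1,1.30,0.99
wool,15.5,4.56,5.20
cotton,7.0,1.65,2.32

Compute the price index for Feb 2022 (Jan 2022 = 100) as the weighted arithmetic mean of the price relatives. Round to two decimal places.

91.82

paper pulp: 21.3 × (413.48/491.91) = 21.3 × 0.840560 = 17.9039
sand: 5.6 × (21.02/28.36) = 5.6 × 0.741185 = 4.1506
fertiliser: 27.5 × (465.34/518.92) = 27.5 × 0.896747 = 24.6605
plastic resin: 23.1 × (0.99/1.30) = 23.1 × 0.761538 = 17.5915
wool: 15.5 × (5.20/4.56) = 15.5 × 1.140351 = 17.6754
cotton: 7.0 × (2.32/1.65) = 7.0 × 1.406061 = 9.8424
Index = Σ wᵢ·(p₁ᵢ/p₀ᵢ) = 17.9039 + 4.1506 + 24.6605 + 17.5915 + 17.6754 + 9.8424 = 91.8245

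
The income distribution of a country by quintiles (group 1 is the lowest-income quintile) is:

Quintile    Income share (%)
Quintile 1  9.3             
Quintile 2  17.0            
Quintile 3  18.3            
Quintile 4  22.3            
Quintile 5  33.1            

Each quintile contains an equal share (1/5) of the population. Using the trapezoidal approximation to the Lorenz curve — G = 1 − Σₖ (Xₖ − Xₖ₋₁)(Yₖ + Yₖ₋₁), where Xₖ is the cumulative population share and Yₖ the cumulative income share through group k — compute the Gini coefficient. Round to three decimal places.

Cumulative income shares Yₖ: 0.0930, 0.2630, 0.4460, 0.6690, 1.0000
Σ (Xₖ−Xₖ₋₁)(Yₖ+Yₖ₋₁) = (1/5)(0.0930+0.0000) + (1/5)(0.2630+0.0930) + (1/5)(0.4460+0.2630) + (1/5)(0.6690+0.4460) + (1/5)(1.0000+0.6690)
  = 0.0186 + 0.0712 + 0.1418 + 0.2230 + 0.3338 = 0.7884
G = 1 − 0.7884 = 0.2116

0.212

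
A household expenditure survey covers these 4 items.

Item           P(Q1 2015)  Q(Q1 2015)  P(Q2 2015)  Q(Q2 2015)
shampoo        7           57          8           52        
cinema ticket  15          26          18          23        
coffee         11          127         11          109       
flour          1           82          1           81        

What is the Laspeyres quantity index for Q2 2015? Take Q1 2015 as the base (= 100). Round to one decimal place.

87.7

Laspeyres quantity index uses base-period prices as weights.
ΣP(Q1 2015)·Q(Q2 2015) = 7×52 + 15×23 + 11×109 + 1×81 = 364 + 345 + 1199 + 81 = 1989
ΣP(Q1 2015)·Q(Q1 2015) = 7×57 + 15×26 + 11×127 + 1×82 = 399 + 390 + 1397 + 82 = 2268
Index = 1989 / 2268 × 100 = 87.6984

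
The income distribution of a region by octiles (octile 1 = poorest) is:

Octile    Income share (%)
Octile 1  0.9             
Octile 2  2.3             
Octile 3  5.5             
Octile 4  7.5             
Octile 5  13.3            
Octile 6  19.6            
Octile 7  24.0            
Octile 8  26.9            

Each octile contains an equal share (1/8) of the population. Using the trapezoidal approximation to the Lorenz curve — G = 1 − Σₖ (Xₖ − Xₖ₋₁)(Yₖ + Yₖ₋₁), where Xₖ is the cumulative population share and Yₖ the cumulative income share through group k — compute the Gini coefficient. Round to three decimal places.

0.423

Cumulative income shares Yₖ: 0.0090, 0.0320, 0.0870, 0.1620, 0.2950, 0.4910, 0.7310, 1.0000
Σ (Xₖ−Xₖ₋₁)(Yₖ+Yₖ₋₁) = (1/8)(0.0090+0.0000) + (1/8)(0.0320+0.0090) + (1/8)(0.0870+0.0320) + (1/8)(0.1620+0.0870) + (1/8)(0.2950+0.1620) + (1/8)(0.4910+0.2950) + (1/8)(0.7310+0.4910) + (1/8)(1.0000+0.7310)
  = 0.0011 + 0.0051 + 0.0149 + 0.0311 + 0.0571 + 0.0983 + 0.1527 + 0.2164 = 0.5767
G = 1 − 0.5767 = 0.4233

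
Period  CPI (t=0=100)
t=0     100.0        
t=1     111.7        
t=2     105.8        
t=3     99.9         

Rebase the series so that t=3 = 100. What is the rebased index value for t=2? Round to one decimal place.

Rebased(t=2) = 105.8 / 99.9 × 100 = 105.9059

105.9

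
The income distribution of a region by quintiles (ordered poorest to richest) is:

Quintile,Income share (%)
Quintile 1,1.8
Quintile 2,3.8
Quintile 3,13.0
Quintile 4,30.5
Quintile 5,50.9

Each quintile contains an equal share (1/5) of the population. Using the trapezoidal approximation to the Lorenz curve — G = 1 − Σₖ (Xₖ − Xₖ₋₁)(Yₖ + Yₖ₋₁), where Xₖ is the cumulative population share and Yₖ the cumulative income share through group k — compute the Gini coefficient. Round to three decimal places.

0.500

Cumulative income shares Yₖ: 0.0180, 0.0560, 0.1860, 0.4910, 1.0000
Σ (Xₖ−Xₖ₋₁)(Yₖ+Yₖ₋₁) = (1/5)(0.0180+0.0000) + (1/5)(0.0560+0.0180) + (1/5)(0.1860+0.0560) + (1/5)(0.4910+0.1860) + (1/5)(1.0000+0.4910)
  = 0.0036 + 0.0148 + 0.0484 + 0.1354 + 0.2982 = 0.5004
G = 1 − 0.5004 = 0.4996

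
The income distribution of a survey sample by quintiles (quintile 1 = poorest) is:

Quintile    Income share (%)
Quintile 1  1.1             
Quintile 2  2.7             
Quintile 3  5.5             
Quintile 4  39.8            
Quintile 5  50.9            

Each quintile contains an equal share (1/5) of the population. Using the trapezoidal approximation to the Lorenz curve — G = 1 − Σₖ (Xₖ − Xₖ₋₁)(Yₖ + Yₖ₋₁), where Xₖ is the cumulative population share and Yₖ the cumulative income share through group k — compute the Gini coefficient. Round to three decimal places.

Cumulative income shares Yₖ: 0.0110, 0.0380, 0.0930, 0.4910, 1.0000
Σ (Xₖ−Xₖ₋₁)(Yₖ+Yₖ₋₁) = (1/5)(0.0110+0.0000) + (1/5)(0.0380+0.0110) + (1/5)(0.0930+0.0380) + (1/5)(0.4910+0.0930) + (1/5)(1.0000+0.4910)
  = 0.0022 + 0.0098 + 0.0262 + 0.1168 + 0.2982 = 0.4532
G = 1 − 0.4532 = 0.5468

0.547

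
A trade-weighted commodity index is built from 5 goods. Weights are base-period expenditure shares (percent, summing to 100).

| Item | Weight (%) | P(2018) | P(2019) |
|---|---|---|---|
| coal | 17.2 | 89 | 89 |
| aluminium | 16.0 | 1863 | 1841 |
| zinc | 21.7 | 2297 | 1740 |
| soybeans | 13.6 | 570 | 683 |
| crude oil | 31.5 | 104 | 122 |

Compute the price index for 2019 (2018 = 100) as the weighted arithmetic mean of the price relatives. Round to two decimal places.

coal: 17.2 × (89/89) = 17.2 × 1.000000 = 17.2000
aluminium: 16.0 × (1841/1863) = 16.0 × 0.988191 = 15.8111
zinc: 21.7 × (1740/2297) = 21.7 × 0.757510 = 16.4380
soybeans: 13.6 × (683/570) = 13.6 × 1.198246 = 16.2961
crude oil: 31.5 × (122/104) = 31.5 × 1.173077 = 36.9519
Index = Σ wᵢ·(p₁ᵢ/p₀ᵢ) = 17.2000 + 15.8111 + 16.4380 + 16.2961 + 36.9519 = 102.6971

102.70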